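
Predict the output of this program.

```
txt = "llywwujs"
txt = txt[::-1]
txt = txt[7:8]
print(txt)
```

l

reverse → 'sjuwwyll'
slice [7:8] → 'l'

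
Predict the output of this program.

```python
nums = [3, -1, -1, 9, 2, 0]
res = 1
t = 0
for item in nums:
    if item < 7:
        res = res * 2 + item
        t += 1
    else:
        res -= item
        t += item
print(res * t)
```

item=3: <7, res = 1*2+3 = 5; t=1
item=-1: <7, res = 5*2+(-1) = 9; t=2
item=-1: <7, res = 9*2+(-1) = 17; t=3
item=9: not <7, res = 17-9 = 8; t=12
item=2: <7, res = 8*2+2 = 18; t=13
item=0: <7, res = 18*2+0 = 36; t=14
res*t = 36*14 = 504

504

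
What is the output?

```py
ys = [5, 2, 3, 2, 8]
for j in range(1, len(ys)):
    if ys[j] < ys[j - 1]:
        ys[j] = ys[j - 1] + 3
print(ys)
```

j=1: 2<5, ys[1] = 5+3 = 8 → [5, 8, 3, 2, 8]
j=2: 3<8, ys[2] = 8+3 = 11 → [5, 8, 11, 2, 8]
j=3: 2<11, ys[3] = 11+3 = 14 → [5, 8, 11, 14, 8]
j=4: 8<14, ys[4] = 14+3 = 17 → [5, 8, 11, 14, 17]

[5, 8, 11, 14, 17]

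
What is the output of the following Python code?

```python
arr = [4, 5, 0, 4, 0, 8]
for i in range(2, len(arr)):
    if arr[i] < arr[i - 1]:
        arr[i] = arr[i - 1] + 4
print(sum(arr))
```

69

i=2: 0<5, arr[2] = 5+4 = 9 → [4, 5, 9, 4, 0, 8]
i=3: 4<9, arr[3] = 9+4 = 13 → [4, 5, 9, 13, 0, 8]
i=4: 0<13, arr[4] = 13+4 = 17 → [4, 5, 9, 13, 17, 8]
i=5: 8<17, arr[5] = 17+4 = 21 → [4, 5, 9, 13, 17, 21]
sum = 69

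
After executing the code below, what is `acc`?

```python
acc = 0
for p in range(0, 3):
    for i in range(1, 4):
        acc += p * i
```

18

p=0,i=1: acc = 0+0 = 0
p=0,i=2: acc = 0+0 = 0
p=0,i=3: acc = 0+0 = 0
p=1,i=1: acc = 0+1 = 1
p=1,i=2: acc = 1+2 = 3
p=1,i=3: acc = 3+3 = 6
p=2,i=1: acc = 6+2 = 8
p=2,i=2: acc = 8+4 = 12
p=2,i=3: acc = 12+6 = 18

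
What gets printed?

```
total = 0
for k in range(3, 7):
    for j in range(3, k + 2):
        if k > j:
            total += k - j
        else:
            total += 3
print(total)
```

k=3,j=3: not 3>3, total = 0+3 = 3
k=3,j=4: not 3>4, total = 3+3 = 6
k=4,j=3: 4>3, total = 6+1 = 7
k=4,j=4: not 4>4, total = 7+3 = 10
k=4,j=5: not 4>5, total = 10+3 = 13
k=5,j=3: 5>3, total = 13+2 = 15
k=5,j=4: 5>4, total = 15+1 = 16
k=5,j=5: not 5>5, total = 16+3 = 19
k=5,j=6: not 5>6, total = 19+3 = 22
k=6,j=3: 6>3, total = 22+3 = 25
k=6,j=4: 6>4, total = 25+2 = 27
k=6,j=5: 6>5, total = 27+1 = 28
k=6,j=6: not 6>6, total = 28+3 = 31
k=6,j=7: not 6>7, total = 31+3 = 34

34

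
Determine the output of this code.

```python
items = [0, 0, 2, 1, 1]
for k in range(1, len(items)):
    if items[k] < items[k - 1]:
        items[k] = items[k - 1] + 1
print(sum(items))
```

9

k=1: 0>=0, unchanged → [0, 0, 2, 1, 1]
k=2: 2>=0, unchanged → [0, 0, 2, 1, 1]
k=3: 1<2, items[3] = 2+1 = 3 → [0, 0, 2, 3, 1]
k=4: 1<3, items[4] = 3+1 = 4 → [0, 0, 2, 3, 4]
sum = 9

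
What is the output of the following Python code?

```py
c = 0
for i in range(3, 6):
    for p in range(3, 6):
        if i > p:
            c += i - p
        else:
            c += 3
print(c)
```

22

i=3,p=3: not 3>3, c = 0+3 = 3
i=3,p=4: not 3>4, c = 3+3 = 6
i=3,p=5: not 3>5, c = 6+3 = 9
i=4,p=3: 4>3, c = 9+1 = 10
i=4,p=4: not 4>4, c = 10+3 = 13
i=4,p=5: not 4>5, c = 13+3 = 16
i=5,p=3: 5>3, c = 16+2 = 18
i=5,p=4: 5>4, c = 18+1 = 19
i=5,p=5: not 5>5, c = 19+3 = 22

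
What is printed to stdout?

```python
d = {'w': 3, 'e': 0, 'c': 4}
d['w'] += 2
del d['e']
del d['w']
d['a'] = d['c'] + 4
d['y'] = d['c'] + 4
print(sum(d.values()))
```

d['w'] = 3+2 = 5 → {'w': 5, 'e': 0, 'c': 4}
del 'e' → {'w': 5, 'c': 4}
del 'w' → {'c': 4}
d['a'] = d['c']+4 = 8 → {'c': 4, 'a': 8}
d['y'] = d['c']+4 = 8 → {'c': 4, 'a': 8, 'y': 8}
sum of values = 20

20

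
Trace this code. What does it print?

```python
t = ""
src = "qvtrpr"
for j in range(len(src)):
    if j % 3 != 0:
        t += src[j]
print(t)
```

j=0: skip
j=1: add 'v' → 'v'
j=2: add 't' → 'vt'
j=3: skip
j=4: add 'p' → 'vtp'
j=5: add 'r' → 'vtpr'

vtpr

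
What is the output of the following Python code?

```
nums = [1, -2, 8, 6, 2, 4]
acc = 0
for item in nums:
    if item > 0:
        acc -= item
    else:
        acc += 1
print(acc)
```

item=1: >0, acc = 0-1 = -1
item=-2: not >0, acc = (-1)+1 = 0
item=8: >0, acc = 0-8 = -8
item=6: >0, acc = (-8)-6 = -14
item=2: >0, acc = (-14)-2 = -16
item=4: >0, acc = (-16)-4 = -20

-20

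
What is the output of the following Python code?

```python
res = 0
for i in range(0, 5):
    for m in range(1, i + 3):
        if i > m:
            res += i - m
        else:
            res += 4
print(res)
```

66

i=0,m=1: not 0>1, res = 0+4 = 4
i=0,m=2: not 0>2, res = 4+4 = 8
i=1,m=1: not 1>1, res = 8+4 = 12
i=1,m=2: not 1>2, res = 12+4 = 16
i=1,m=3: not 1>3, res = 16+4 = 20
i=2,m=1: 2>1, res = 20+1 = 21
i=2,m=2: not 2>2, res = 21+4 = 25
i=2,m=3: not 2>3, res = 25+4 = 29
i=2,m=4: not 2>4, res = 29+4 = 33
i=3,m=1: 3>1, res = 33+2 = 35
i=3,m=2: 3>2, res = 35+1 = 36
i=3,m=3: not 3>3, res = 36+4 = 40
i=3,m=4: not 3>4, res = 40+4 = 44
i=3,m=5: not 3>5, res = 44+4 = 48
i=4,m=1: 4>1, res = 48+3 = 51
i=4,m=2: 4>2, res = 51+2 = 53
i=4,m=3: 4>3, res = 53+1 = 54
i=4,m=4: not 4>4, res = 54+4 = 58
i=4,m=5: not 4>5, res = 58+4 = 62
i=4,m=6: not 4>6, res = 62+4 = 66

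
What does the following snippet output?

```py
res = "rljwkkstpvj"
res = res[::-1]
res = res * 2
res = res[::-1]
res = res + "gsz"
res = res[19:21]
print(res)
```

pv

reverse → 'jvptskkwjlr'
repeat ×2 → 'jvptskkwjlrjvptskkwjlr'
reverse → 'rljwkkstpvjrljwkkstpvj'
+ 'gsz' → 'rljwkkstpvjrljwkkstpvjgsz'
slice [19:21] → 'pv'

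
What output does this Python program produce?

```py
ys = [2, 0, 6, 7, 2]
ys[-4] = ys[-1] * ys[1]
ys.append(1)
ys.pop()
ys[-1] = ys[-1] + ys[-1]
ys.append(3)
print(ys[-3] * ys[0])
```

ys[-4] = ys[-1]*ys[1] = 2*0 = 0 → [2, 0, 6, 7, 2]
append 1 → [2, 0, 6, 7, 2, 1]
pop() removes 1 → [2, 0, 6, 7, 2]
ys[-1] = ys[-1]+ys[-1] = 2+2 = 4 → [2, 0, 6, 7, 4]
append 3 → [2, 0, 6, 7, 4, 3]
ys[-3]*ys[0] = 7*2 = 14

14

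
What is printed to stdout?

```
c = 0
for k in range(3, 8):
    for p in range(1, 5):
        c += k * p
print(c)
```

250

k=3,p=1: c = 0+3 = 3
k=3,p=2: c = 3+6 = 9
k=3,p=3: c = 9+9 = 18
k=3,p=4: c = 18+12 = 30
k=4,p=1: c = 30+4 = 34
k=4,p=2: c = 34+8 = 42
k=4,p=3: c = 42+12 = 54
k=4,p=4: c = 54+16 = 70
k=5,p=1: c = 70+5 = 75
k=5,p=2: c = 75+10 = 85
k=5,p=3: c = 85+15 = 100
k=5,p=4: c = 100+20 = 120
k=6,p=1: c = 120+6 = 126
k=6,p=2: c = 126+12 = 138
k=6,p=3: c = 138+18 = 156
k=6,p=4: c = 156+24 = 180
k=7,p=1: c = 180+7 = 187
k=7,p=2: c = 187+14 = 201
k=7,p=3: c = 201+21 = 222
k=7,p=4: c = 222+28 = 250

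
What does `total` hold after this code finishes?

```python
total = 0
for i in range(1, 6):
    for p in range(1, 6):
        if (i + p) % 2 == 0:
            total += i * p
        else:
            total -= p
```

i=1,p=1: even sum, total = 0+1 = 1
i=1,p=2: odd sum, total = 1-2 = -1
i=1,p=3: even sum, total = (-1)+3 = 2
i=1,p=4: odd sum, total = 2-4 = -2
i=1,p=5: even sum, total = (-2)+5 = 3
i=2,p=1: odd sum, total = 3-1 = 2
i=2,p=2: even sum, total = 2+4 = 6
i=2,p=3: odd sum, total = 6-3 = 3
i=2,p=4: even sum, total = 3+8 = 11
i=2,p=5: odd sum, total = 11-5 = 6
i=3,p=1: even sum, total = 6+3 = 9
i=3,p=2: odd sum, total = 9-2 = 7
i=3,p=3: even sum, total = 7+9 = 16
i=3,p=4: odd sum, total = 16-4 = 12
i=3,p=5: even sum, total = 12+15 = 27
i=4,p=1: odd sum, total = 27-1 = 26
i=4,p=2: even sum, total = 26+8 = 34
i=4,p=3: odd sum, total = 34-3 = 31
i=4,p=4: even sum, total = 31+16 = 47
i=4,p=5: odd sum, total = 47-5 = 42
i=5,p=1: even sum, total = 42+5 = 47
i=5,p=2: odd sum, total = 47-2 = 45
i=5,p=3: even sum, total = 45+15 = 60
i=5,p=4: odd sum, total = 60-4 = 56
i=5,p=5: even sum, total = 56+25 = 81

81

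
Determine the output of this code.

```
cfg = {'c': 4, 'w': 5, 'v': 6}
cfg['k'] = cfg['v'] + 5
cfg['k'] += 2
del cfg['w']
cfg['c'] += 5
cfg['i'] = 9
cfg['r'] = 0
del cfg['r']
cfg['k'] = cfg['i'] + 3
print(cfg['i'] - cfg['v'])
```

3

cfg['k'] = cfg['v']+5 = 11 → {'c': 4, 'w': 5, 'v': 6, 'k': 11}
cfg['k'] = 11+2 = 13 → {'c': 4, 'w': 5, 'v': 6, 'k': 13}
del 'w' → {'c': 4, 'v': 6, 'k': 13}
cfg['c'] = 4+5 = 9 → {'c': 9, 'v': 6, 'k': 13}
cfg['i'] = 9 → {'c': 9, 'v': 6, 'k': 13, 'i': 9}
cfg['r'] = 0 → {'c': 9, 'v': 6, 'k': 13, 'i': 9, 'r': 0}
del 'r' → {'c': 9, 'v': 6, 'k': 13, 'i': 9}
cfg['k'] = cfg['i']+3 = 12 → {'c': 9, 'v': 6, 'k': 12, 'i': 9}
cfg['i']-cfg['v'] = 9-6 = 3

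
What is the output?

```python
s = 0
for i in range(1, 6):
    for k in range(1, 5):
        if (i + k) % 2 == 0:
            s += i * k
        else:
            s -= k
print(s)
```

i=1,k=1: even sum, s = 0+1 = 1
i=1,k=2: odd sum, s = 1-2 = -1
i=1,k=3: even sum, s = (-1)+3 = 2
i=1,k=4: odd sum, s = 2-4 = -2
i=2,k=1: odd sum, s = (-2)-1 = -3
i=2,k=2: even sum, s = (-3)+4 = 1
i=2,k=3: odd sum, s = 1-3 = -2
i=2,k=4: even sum, s = (-2)+8 = 6
i=3,k=1: even sum, s = 6+3 = 9
i=3,k=2: odd sum, s = 9-2 = 7
i=3,k=3: even sum, s = 7+9 = 16
i=3,k=4: odd sum, s = 16-4 = 12
i=4,k=1: odd sum, s = 12-1 = 11
i=4,k=2: even sum, s = 11+8 = 19
i=4,k=3: odd sum, s = 19-3 = 16
i=4,k=4: even sum, s = 16+16 = 32
i=5,k=1: even sum, s = 32+5 = 37
i=5,k=2: odd sum, s = 37-2 = 35
i=5,k=3: even sum, s = 35+15 = 50
i=5,k=4: odd sum, s = 50-4 = 46

46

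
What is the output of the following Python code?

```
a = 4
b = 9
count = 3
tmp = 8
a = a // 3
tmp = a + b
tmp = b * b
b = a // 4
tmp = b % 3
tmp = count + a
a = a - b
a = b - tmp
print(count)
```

a = 4//3 = 1
tmp = 1+9 = 10
tmp = 9*9 = 81
b = 1//4 = 0
tmp = 0%3 = 0
tmp = 3+1 = 4
a = 1-0 = 1
a = 0-4 = -4

3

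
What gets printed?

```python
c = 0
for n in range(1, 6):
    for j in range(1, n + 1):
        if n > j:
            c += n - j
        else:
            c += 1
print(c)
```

n=1,j=1: not 1>1, c = 0+1 = 1
n=2,j=1: 2>1, c = 1+1 = 2
n=2,j=2: not 2>2, c = 2+1 = 3
n=3,j=1: 3>1, c = 3+2 = 5
n=3,j=2: 3>2, c = 5+1 = 6
n=3,j=3: not 3>3, c = 6+1 = 7
n=4,j=1: 4>1, c = 7+3 = 10
n=4,j=2: 4>2, c = 10+2 = 12
n=4,j=3: 4>3, c = 12+1 = 13
n=4,j=4: not 4>4, c = 13+1 = 14
n=5,j=1: 5>1, c = 14+4 = 18
n=5,j=2: 5>2, c = 18+3 = 21
n=5,j=3: 5>3, c = 21+2 = 23
n=5,j=4: 5>4, c = 23+1 = 24
n=5,j=5: not 5>5, c = 24+1 = 25

25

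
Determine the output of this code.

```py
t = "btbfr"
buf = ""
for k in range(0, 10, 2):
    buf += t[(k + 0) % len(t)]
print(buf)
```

k=0: add t[0]='b' → 'b'
k=2: add t[2]='b' → 'bb'
k=4: add t[4]='r' → 'bbr'
k=6: add t[1]='t' → 'bbrt'
k=8: add t[3]='f' → 'bbrtf'

bbrtf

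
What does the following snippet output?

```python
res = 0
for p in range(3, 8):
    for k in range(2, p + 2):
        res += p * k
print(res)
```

p=3,k=2: res = 0+6 = 6
p=3,k=3: res = 6+9 = 15
p=3,k=4: res = 15+12 = 27
p=4,k=2: res = 27+8 = 35
p=4,k=3: res = 35+12 = 47
p=4,k=4: res = 47+16 = 63
p=4,k=5: res = 63+20 = 83
p=5,k=2: res = 83+10 = 93
p=5,k=3: res = 93+15 = 108
p=5,k=4: res = 108+20 = 128
p=5,k=5: res = 128+25 = 153
p=5,k=6: res = 153+30 = 183
p=6,k=2: res = 183+12 = 195
p=6,k=3: res = 195+18 = 213
p=6,k=4: res = 213+24 = 237
p=6,k=5: res = 237+30 = 267
p=6,k=6: res = 267+36 = 303
p=6,k=7: res = 303+42 = 345
p=7,k=2: res = 345+14 = 359
p=7,k=3: res = 359+21 = 380
p=7,k=4: res = 380+28 = 408
p=7,k=5: res = 408+35 = 443
p=7,k=6: res = 443+42 = 485
p=7,k=7: res = 485+49 = 534
p=7,k=8: res = 534+56 = 590

590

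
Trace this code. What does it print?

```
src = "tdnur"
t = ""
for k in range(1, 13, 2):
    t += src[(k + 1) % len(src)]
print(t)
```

k=1: add src[2]='n' → 'n'
k=3: add src[4]='r' → 'nr'
k=5: add src[1]='d' → 'nrd'
k=7: add src[3]='u' → 'nrdu'
k=9: add src[0]='t' → 'nrdut'
k=11: add src[2]='n' → 'nrdutn'

nrdutn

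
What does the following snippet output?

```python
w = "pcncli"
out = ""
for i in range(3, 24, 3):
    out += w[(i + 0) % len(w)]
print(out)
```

cpcpcpc

i=3: add w[3]='c' → 'c'
i=6: add w[0]='p' → 'cp'
i=9: add w[3]='c' → 'cpc'
i=12: add w[0]='p' → 'cpcp'
i=15: add w[3]='c' → 'cpcpc'
i=18: add w[0]='p' → 'cpcpcp'
i=21: add w[3]='c' → 'cpcpcpc'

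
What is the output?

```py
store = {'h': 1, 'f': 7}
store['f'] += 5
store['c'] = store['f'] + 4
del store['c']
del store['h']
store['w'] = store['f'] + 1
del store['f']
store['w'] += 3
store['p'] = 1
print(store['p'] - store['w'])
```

store['f'] = 7+5 = 12 → {'h': 1, 'f': 12}
store['c'] = store['f']+4 = 16 → {'h': 1, 'f': 12, 'c': 16}
del 'c' → {'h': 1, 'f': 12}
del 'h' → {'f': 12}
store['w'] = store['f']+1 = 13 → {'f': 12, 'w': 13}
del 'f' → {'w': 13}
store['w'] = 13+3 = 16 → {'w': 16}
store['p'] = 1 → {'w': 16, 'p': 1}
store['p']-store['w'] = 1-16 = -15

-15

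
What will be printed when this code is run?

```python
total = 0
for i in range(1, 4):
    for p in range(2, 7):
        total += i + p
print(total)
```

90

i=1,p=2: total = 0+3 = 3
i=1,p=3: total = 3+4 = 7
i=1,p=4: total = 7+5 = 12
i=1,p=5: total = 12+6 = 18
i=1,p=6: total = 18+7 = 25
i=2,p=2: total = 25+4 = 29
i=2,p=3: total = 29+5 = 34
i=2,p=4: total = 34+6 = 40
i=2,p=5: total = 40+7 = 47
i=2,p=6: total = 47+8 = 55
i=3,p=2: total = 55+5 = 60
i=3,p=3: total = 60+6 = 66
i=3,p=4: total = 66+7 = 73
i=3,p=5: total = 73+8 = 81
i=3,p=6: total = 81+9 = 90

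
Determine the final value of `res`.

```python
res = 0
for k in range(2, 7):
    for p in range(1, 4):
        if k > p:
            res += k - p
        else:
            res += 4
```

k=2,p=1: 2>1, res = 0+1 = 1
k=2,p=2: not 2>2, res = 1+4 = 5
k=2,p=3: not 2>3, res = 5+4 = 9
k=3,p=1: 3>1, res = 9+2 = 11
k=3,p=2: 3>2, res = 11+1 = 12
k=3,p=3: not 3>3, res = 12+4 = 16
k=4,p=1: 4>1, res = 16+3 = 19
k=4,p=2: 4>2, res = 19+2 = 21
k=4,p=3: 4>3, res = 21+1 = 22
k=5,p=1: 5>1, res = 22+4 = 26
k=5,p=2: 5>2, res = 26+3 = 29
k=5,p=3: 5>3, res = 29+2 = 31
k=6,p=1: 6>1, res = 31+5 = 36
k=6,p=2: 6>2, res = 36+4 = 40
k=6,p=3: 6>3, res = 40+3 = 43

43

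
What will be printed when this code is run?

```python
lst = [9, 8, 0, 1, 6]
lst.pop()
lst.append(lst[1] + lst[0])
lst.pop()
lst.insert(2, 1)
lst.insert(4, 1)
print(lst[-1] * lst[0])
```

pop() removes 6 → [9, 8, 0, 1]
append lst[1]+lst[0] = 8+9 = 17 → [9, 8, 0, 1, 17]
pop() removes 17 → [9, 8, 0, 1]
insert 1 at 2 → [9, 8, 1, 0, 1]
insert 1 at 4 → [9, 8, 1, 0, 1, 1]
lst[-1]*lst[0] = 1*9 = 9

9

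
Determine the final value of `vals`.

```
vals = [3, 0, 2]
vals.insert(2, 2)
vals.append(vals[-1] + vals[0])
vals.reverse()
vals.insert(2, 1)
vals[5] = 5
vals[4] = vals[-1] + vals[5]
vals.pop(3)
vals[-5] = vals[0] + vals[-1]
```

[10, 2, 1, 10, 5]

insert 2 at 2 → [3, 0, 2, 2]
append vals[-1]+vals[0] = 2+3 = 5 → [3, 0, 2, 2, 5]
reverse → [5, 2, 2, 0, 3]
insert 1 at 2 → [5, 2, 1, 2, 0, 3]
vals[5] = 5 → [5, 2, 1, 2, 0, 5]
vals[4] = vals[-1]+vals[5] = 5+5 = 10 → [5, 2, 1, 2, 10, 5]
pop(3) removes 2 → [5, 2, 1, 10, 5]
vals[-5] = vals[0]+vals[-1] = 5+5 = 10 → [10, 2, 1, 10, 5]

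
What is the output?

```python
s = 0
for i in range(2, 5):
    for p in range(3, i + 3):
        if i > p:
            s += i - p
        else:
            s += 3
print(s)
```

i=2,p=3: not 2>3, s = 0+3 = 3
i=2,p=4: not 2>4, s = 3+3 = 6
i=3,p=3: not 3>3, s = 6+3 = 9
i=3,p=4: not 3>4, s = 9+3 = 12
i=3,p=5: not 3>5, s = 12+3 = 15
i=4,p=3: 4>3, s = 15+1 = 16
i=4,p=4: not 4>4, s = 16+3 = 19
i=4,p=5: not 4>5, s = 19+3 = 22
i=4,p=6: not 4>6, s = 22+3 = 25

25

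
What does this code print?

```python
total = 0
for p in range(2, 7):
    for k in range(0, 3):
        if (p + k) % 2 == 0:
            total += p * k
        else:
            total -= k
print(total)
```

25

p=2,k=0: even sum, total = 0+0 = 0
p=2,k=1: odd sum, total = 0-1 = -1
p=2,k=2: even sum, total = (-1)+4 = 3
p=3,k=0: odd sum, total = 3-0 = 3
p=3,k=1: even sum, total = 3+3 = 6
p=3,k=2: odd sum, total = 6-2 = 4
p=4,k=0: even sum, total = 4+0 = 4
p=4,k=1: odd sum, total = 4-1 = 3
p=4,k=2: even sum, total = 3+8 = 11
p=5,k=0: odd sum, total = 11-0 = 11
p=5,k=1: even sum, total = 11+5 = 16
p=5,k=2: odd sum, total = 16-2 = 14
p=6,k=0: even sum, total = 14+0 = 14
p=6,k=1: odd sum, total = 14-1 = 13
p=6,k=2: even sum, total = 13+12 = 25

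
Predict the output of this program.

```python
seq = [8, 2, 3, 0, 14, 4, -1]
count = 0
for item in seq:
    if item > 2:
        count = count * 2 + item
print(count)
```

item=8: >2, count = 0*2+8 = 8
item=2: not >2
item=3: >2, count = 8*2+3 = 19
item=0: not >2
item=14: >2, count = 19*2+14 = 52
item=4: >2, count = 52*2+4 = 108
item=-1: not >2

108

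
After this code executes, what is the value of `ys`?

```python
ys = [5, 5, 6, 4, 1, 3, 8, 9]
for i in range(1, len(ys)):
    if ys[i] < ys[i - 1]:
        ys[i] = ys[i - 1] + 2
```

i=1: 5>=5, unchanged → [5, 5, 6, 4, 1, 3, 8, 9]
i=2: 6>=5, unchanged → [5, 5, 6, 4, 1, 3, 8, 9]
i=3: 4<6, ys[3] = 6+2 = 8 → [5, 5, 6, 8, 1, 3, 8, 9]
i=4: 1<8, ys[4] = 8+2 = 10 → [5, 5, 6, 8, 10, 3, 8, 9]
i=5: 3<10, ys[5] = 10+2 = 12 → [5, 5, 6, 8, 10, 12, 8, 9]
i=6: 8<12, ys[6] = 12+2 = 14 → [5, 5, 6, 8, 10, 12, 14, 9]
i=7: 9<14, ys[7] = 14+2 = 16 → [5, 5, 6, 8, 10, 12, 14, 16]

[5, 5, 6, 8, 10, 12, 14, 16]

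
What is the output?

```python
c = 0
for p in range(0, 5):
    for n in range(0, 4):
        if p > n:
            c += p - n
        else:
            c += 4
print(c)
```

p=0,n=0: not 0>0, c = 0+4 = 4
p=0,n=1: not 0>1, c = 4+4 = 8
p=0,n=2: not 0>2, c = 8+4 = 12
p=0,n=3: not 0>3, c = 12+4 = 16
p=1,n=0: 1>0, c = 16+1 = 17
p=1,n=1: not 1>1, c = 17+4 = 21
p=1,n=2: not 1>2, c = 21+4 = 25
p=1,n=3: not 1>3, c = 25+4 = 29
p=2,n=0: 2>0, c = 29+2 = 31
p=2,n=1: 2>1, c = 31+1 = 32
p=2,n=2: not 2>2, c = 32+4 = 36
p=2,n=3: not 2>3, c = 36+4 = 40
p=3,n=0: 3>0, c = 40+3 = 43
p=3,n=1: 3>1, c = 43+2 = 45
p=3,n=2: 3>2, c = 45+1 = 46
p=3,n=3: not 3>3, c = 46+4 = 50
p=4,n=0: 4>0, c = 50+4 = 54
p=4,n=1: 4>1, c = 54+3 = 57
p=4,n=2: 4>2, c = 57+2 = 59
p=4,n=3: 4>3, c = 59+1 = 60

60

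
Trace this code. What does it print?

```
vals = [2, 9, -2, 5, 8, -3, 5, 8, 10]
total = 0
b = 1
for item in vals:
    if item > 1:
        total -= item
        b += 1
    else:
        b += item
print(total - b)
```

-50

item=2: >1, total = 0-2 = -2; b=2
item=9: >1, total = (-2)-9 = -11; b=3
item=-2: not >1; b=1
item=5: >1, total = (-11)-5 = -16; b=2
item=8: >1, total = (-16)-8 = -24; b=3
item=-3: not >1; b=0
item=5: >1, total = (-24)-5 = -29; b=1
item=8: >1, total = (-29)-8 = -37; b=2
item=10: >1, total = (-37)-10 = -47; b=3
total-b = (-47)-3 = -50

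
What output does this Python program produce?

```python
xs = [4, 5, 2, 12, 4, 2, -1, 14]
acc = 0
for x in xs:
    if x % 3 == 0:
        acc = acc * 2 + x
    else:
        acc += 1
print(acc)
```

x=4: not %3==0, acc = 0+1 = 1
x=5: not %3==0, acc = 1+1 = 2
x=2: not %3==0, acc = 2+1 = 3
x=12: %3==0, acc = 3*2+12 = 18
x=4: not %3==0, acc = 18+1 = 19
x=2: not %3==0, acc = 19+1 = 20
x=-1: not %3==0, acc = 20+1 = 21
x=14: not %3==0, acc = 21+1 = 22

22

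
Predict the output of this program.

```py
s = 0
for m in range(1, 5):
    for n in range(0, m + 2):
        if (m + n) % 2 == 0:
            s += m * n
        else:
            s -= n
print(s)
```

20

m=1,n=0: odd sum, s = 0-0 = 0
m=1,n=1: even sum, s = 0+1 = 1
m=1,n=2: odd sum, s = 1-2 = -1
m=2,n=0: even sum, s = (-1)+0 = -1
m=2,n=1: odd sum, s = (-1)-1 = -2
m=2,n=2: even sum, s = (-2)+4 = 2
m=2,n=3: odd sum, s = 2-3 = -1
m=3,n=0: odd sum, s = (-1)-0 = -1
m=3,n=1: even sum, s = (-1)+3 = 2
m=3,n=2: odd sum, s = 2-2 = 0
m=3,n=3: even sum, s = 0+9 = 9
m=3,n=4: odd sum, s = 9-4 = 5
m=4,n=0: even sum, s = 5+0 = 5
m=4,n=1: odd sum, s = 5-1 = 4
m=4,n=2: even sum, s = 4+8 = 12
m=4,n=3: odd sum, s = 12-3 = 9
m=4,n=4: even sum, s = 9+16 = 25
m=4,n=5: odd sum, s = 25-5 = 20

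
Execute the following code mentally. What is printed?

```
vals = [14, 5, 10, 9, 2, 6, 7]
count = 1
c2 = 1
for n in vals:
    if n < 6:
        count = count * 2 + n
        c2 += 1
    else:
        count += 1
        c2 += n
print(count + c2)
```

n=14: not <6, count = 1+1 = 2; c2=15
n=5: <6, count = 2*2+5 = 9; c2=16
n=10: not <6, count = 9+1 = 10; c2=26
n=9: not <6, count = 10+1 = 11; c2=35
n=2: <6, count = 11*2+2 = 24; c2=36
n=6: not <6, count = 24+1 = 25; c2=42
n=7: not <6, count = 25+1 = 26; c2=49
count+c2 = 26+49 = 75

75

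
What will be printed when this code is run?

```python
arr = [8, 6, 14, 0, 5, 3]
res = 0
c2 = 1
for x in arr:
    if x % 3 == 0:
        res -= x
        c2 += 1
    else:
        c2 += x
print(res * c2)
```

x=8: not %3==0; c2=9
x=6: %3==0, res = 0-6 = -6; c2=10
x=14: not %3==0; c2=24
x=0: %3==0, res = (-6)-0 = -6; c2=25
x=5: not %3==0; c2=30
x=3: %3==0, res = (-6)-3 = -9; c2=31
res*c2 = (-9)*31 = -279

-279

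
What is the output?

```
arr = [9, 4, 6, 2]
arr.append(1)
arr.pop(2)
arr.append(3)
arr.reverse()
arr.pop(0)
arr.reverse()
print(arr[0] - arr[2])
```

append 1 → [9, 4, 6, 2, 1]
pop(2) removes 6 → [9, 4, 2, 1]
append 3 → [9, 4, 2, 1, 3]
reverse → [3, 1, 2, 4, 9]
pop(0) removes 3 → [1, 2, 4, 9]
reverse → [9, 4, 2, 1]
arr[0]-arr[2] = 9-2 = 7

7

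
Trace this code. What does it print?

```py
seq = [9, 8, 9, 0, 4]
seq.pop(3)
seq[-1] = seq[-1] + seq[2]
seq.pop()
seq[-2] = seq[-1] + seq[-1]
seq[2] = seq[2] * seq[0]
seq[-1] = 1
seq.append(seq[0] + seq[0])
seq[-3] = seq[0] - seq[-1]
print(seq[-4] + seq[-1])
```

27

pop(3) removes 0 → [9, 8, 9, 4]
seq[-1] = seq[-1]+seq[2] = 4+9 = 13 → [9, 8, 9, 13]
pop() removes 13 → [9, 8, 9]
seq[-2] = seq[-1]+seq[-1] = 9+9 = 18 → [9, 18, 9]
seq[2] = seq[2]*seq[0] = 9*9 = 81 → [9, 18, 81]
seq[-1] = 1 → [9, 18, 1]
append seq[0]+seq[0] = 9+9 = 18 → [9, 18, 1, 18]
seq[-3] = seq[0]-seq[-1] = 9-18 = -9 → [9, -9, 1, 18]
seq[-4]+seq[-1] = 9+18 = 27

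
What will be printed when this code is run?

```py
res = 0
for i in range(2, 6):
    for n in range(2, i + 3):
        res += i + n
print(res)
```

i=2,n=2: res = 0+4 = 4
i=2,n=3: res = 4+5 = 9
i=2,n=4: res = 9+6 = 15
i=3,n=2: res = 15+5 = 20
i=3,n=3: res = 20+6 = 26
i=3,n=4: res = 26+7 = 33
i=3,n=5: res = 33+8 = 41
i=4,n=2: res = 41+6 = 47
i=4,n=3: res = 47+7 = 54
i=4,n=4: res = 54+8 = 62
i=4,n=5: res = 62+9 = 71
i=4,n=6: res = 71+10 = 81
i=5,n=2: res = 81+7 = 88
i=5,n=3: res = 88+8 = 96
i=5,n=4: res = 96+9 = 105
i=5,n=5: res = 105+10 = 115
i=5,n=6: res = 115+11 = 126
i=5,n=7: res = 126+12 = 138

138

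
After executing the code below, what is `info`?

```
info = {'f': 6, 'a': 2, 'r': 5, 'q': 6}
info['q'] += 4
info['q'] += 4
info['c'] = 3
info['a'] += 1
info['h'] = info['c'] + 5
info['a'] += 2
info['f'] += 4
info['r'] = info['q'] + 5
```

info['q'] = 6+4 = 10 → {'f': 6, 'a': 2, 'r': 5, 'q': 10}
info['q'] = 10+4 = 14 → {'f': 6, 'a': 2, 'r': 5, 'q': 14}
info['c'] = 3 → {'f': 6, 'a': 2, 'r': 5, 'q': 14, 'c': 3}
info['a'] = 2+1 = 3 → {'f': 6, 'a': 3, 'r': 5, 'q': 14, 'c': 3}
info['h'] = info['c']+5 = 8 → {'f': 6, 'a': 3, 'r': 5, 'q': 14, 'c': 3, 'h': 8}
info['a'] = 3+2 = 5 → {'f': 6, 'a': 5, 'r': 5, 'q': 14, 'c': 3, 'h': 8}
info['f'] = 6+4 = 10 → {'f': 10, 'a': 5, 'r': 5, 'q': 14, 'c': 3, 'h': 8}
info['r'] = info['q']+5 = 19 → {'f': 10, 'a': 5, 'r': 19, 'q': 14, 'c': 3, 'h': 8}

{'f': 10, 'a': 5, 'r': 19, 'q': 14, 'c': 3, 'h': 8}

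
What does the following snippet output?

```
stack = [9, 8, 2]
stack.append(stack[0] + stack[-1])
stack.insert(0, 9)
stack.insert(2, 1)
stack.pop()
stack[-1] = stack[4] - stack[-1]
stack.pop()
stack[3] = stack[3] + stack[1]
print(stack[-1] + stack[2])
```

18

append stack[0]+stack[-1] = 9+2 = 11 → [9, 8, 2, 11]
insert 9 at 0 → [9, 9, 8, 2, 11]
insert 1 at 2 → [9, 9, 1, 8, 2, 11]
pop() removes 11 → [9, 9, 1, 8, 2]
stack[-1] = stack[4]-stack[-1] = 2-2 = 0 → [9, 9, 1, 8, 0]
pop() removes 0 → [9, 9, 1, 8]
stack[3] = stack[3]+stack[1] = 8+9 = 17 → [9, 9, 1, 17]
stack[-1]+stack[2] = 17+1 = 18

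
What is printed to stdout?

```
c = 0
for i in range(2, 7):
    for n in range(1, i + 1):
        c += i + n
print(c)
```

i=2,n=1: c = 0+3 = 3
i=2,n=2: c = 3+4 = 7
i=3,n=1: c = 7+4 = 11
i=3,n=2: c = 11+5 = 16
i=3,n=3: c = 16+6 = 22
i=4,n=1: c = 22+5 = 27
i=4,n=2: c = 27+6 = 33
i=4,n=3: c = 33+7 = 40
i=4,n=4: c = 40+8 = 48
i=5,n=1: c = 48+6 = 54
i=5,n=2: c = 54+7 = 61
i=5,n=3: c = 61+8 = 69
i=5,n=4: c = 69+9 = 78
i=5,n=5: c = 78+10 = 88
i=6,n=1: c = 88+7 = 95
i=6,n=2: c = 95+8 = 103
i=6,n=3: c = 103+9 = 112
i=6,n=4: c = 112+10 = 122
i=6,n=5: c = 122+11 = 133
i=6,n=6: c = 133+12 = 145

145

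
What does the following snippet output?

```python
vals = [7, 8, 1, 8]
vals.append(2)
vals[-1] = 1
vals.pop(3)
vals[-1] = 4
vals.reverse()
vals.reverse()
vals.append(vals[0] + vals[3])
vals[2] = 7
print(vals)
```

append 2 → [7, 8, 1, 8, 2]
vals[-1] = 1 → [7, 8, 1, 8, 1]
pop(3) removes 8 → [7, 8, 1, 1]
vals[-1] = 4 → [7, 8, 1, 4]
reverse → [4, 1, 8, 7]
reverse → [7, 8, 1, 4]
append vals[0]+vals[3] = 7+4 = 11 → [7, 8, 1, 4, 11]
vals[2] = 7 → [7, 8, 7, 4, 11]

[7, 8, 7, 4, 11]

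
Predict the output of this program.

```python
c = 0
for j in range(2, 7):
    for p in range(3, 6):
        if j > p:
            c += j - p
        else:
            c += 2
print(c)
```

28

j=2,p=3: not 2>3, c = 0+2 = 2
j=2,p=4: not 2>4, c = 2+2 = 4
j=2,p=5: not 2>5, c = 4+2 = 6
j=3,p=3: not 3>3, c = 6+2 = 8
j=3,p=4: not 3>4, c = 8+2 = 10
j=3,p=5: not 3>5, c = 10+2 = 12
j=4,p=3: 4>3, c = 12+1 = 13
j=4,p=4: not 4>4, c = 13+2 = 15
j=4,p=5: not 4>5, c = 15+2 = 17
j=5,p=3: 5>3, c = 17+2 = 19
j=5,p=4: 5>4, c = 19+1 = 20
j=5,p=5: not 5>5, c = 20+2 = 22
j=6,p=3: 6>3, c = 22+3 = 25
j=6,p=4: 6>4, c = 25+2 = 27
j=6,p=5: 6>5, c = 27+1 = 28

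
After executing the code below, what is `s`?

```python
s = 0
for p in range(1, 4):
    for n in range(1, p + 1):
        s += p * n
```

25

p=1,n=1: s = 0+1 = 1
p=2,n=1: s = 1+2 = 3
p=2,n=2: s = 3+4 = 7
p=3,n=1: s = 7+3 = 10
p=3,n=2: s = 10+6 = 16
p=3,n=3: s = 16+9 = 25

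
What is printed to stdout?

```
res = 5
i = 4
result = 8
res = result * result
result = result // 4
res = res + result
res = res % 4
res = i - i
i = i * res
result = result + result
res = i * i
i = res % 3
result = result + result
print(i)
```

res = 8*8 = 64
result = 8//4 = 2
res = 64+2 = 66
res = 66%4 = 2
res = 4-4 = 0
i = 4*0 = 0
result = 2+2 = 4
res = 0*0 = 0
i = 0%3 = 0
result = 4+4 = 8

0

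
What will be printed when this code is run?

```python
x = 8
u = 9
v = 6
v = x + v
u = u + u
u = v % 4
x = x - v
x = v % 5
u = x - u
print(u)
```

v = 8+6 = 14
u = 9+9 = 18
u = 14%4 = 2
x = 8-14 = -6
x = 14%5 = 4
u = 4-2 = 2

2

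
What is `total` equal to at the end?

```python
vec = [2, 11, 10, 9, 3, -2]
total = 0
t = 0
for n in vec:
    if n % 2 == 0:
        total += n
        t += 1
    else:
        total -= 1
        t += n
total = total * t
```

182

n=2: even, total = 0+2 = 2; t=1
n=11: not even, total = 2-1 = 1; t=12
n=10: even, total = 1+10 = 11; t=13
n=9: not even, total = 11-1 = 10; t=22
n=3: not even, total = 10-1 = 9; t=25
n=-2: even, total = 9+(-2) = 7; t=26
total*t = 7*26 = 182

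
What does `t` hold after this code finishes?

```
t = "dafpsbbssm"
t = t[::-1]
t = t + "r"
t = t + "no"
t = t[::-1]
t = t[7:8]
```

's'

reverse → 'mssbbspfad'
+ 'r' → 'mssbbspfadr'
+ 'no' → 'mssbbspfadrno'
reverse → 'onrdafpsbbssm'
slice [7:8] → 's'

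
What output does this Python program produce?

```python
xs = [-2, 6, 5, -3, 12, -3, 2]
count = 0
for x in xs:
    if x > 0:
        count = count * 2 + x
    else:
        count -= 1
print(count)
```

72

x=-2: not >0, count = 0-1 = -1
x=6: >0, count = (-1)*2+6 = 4
x=5: >0, count = 4*2+5 = 13
x=-3: not >0, count = 13-1 = 12
x=12: >0, count = 12*2+12 = 36
x=-3: not >0, count = 36-1 = 35
x=2: >0, count = 35*2+2 = 72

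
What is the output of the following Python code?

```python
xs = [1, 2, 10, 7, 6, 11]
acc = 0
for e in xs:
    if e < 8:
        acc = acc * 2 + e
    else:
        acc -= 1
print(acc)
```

31

e=1: <8, acc = 0*2+1 = 1
e=2: <8, acc = 1*2+2 = 4
e=10: not <8, acc = 4-1 = 3
e=7: <8, acc = 3*2+7 = 13
e=6: <8, acc = 13*2+6 = 32
e=11: not <8, acc = 32-1 = 31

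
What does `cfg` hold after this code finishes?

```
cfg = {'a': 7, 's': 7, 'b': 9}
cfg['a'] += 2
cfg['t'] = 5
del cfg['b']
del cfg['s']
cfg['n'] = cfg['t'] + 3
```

{'a': 9, 't': 5, 'n': 8}

cfg['a'] = 7+2 = 9 → {'a': 9, 's': 7, 'b': 9}
cfg['t'] = 5 → {'a': 9, 's': 7, 'b': 9, 't': 5}
del 'b' → {'a': 9, 's': 7, 't': 5}
del 's' → {'a': 9, 't': 5}
cfg['n'] = cfg['t']+3 = 8 → {'a': 9, 't': 5, 'n': 8}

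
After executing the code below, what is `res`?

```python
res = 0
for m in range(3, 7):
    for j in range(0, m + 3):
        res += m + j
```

240

m=3,j=0: res = 0+3 = 3
m=3,j=1: res = 3+4 = 7
m=3,j=2: res = 7+5 = 12
m=3,j=3: res = 12+6 = 18
m=3,j=4: res = 18+7 = 25
m=3,j=5: res = 25+8 = 33
m=4,j=0: res = 33+4 = 37
m=4,j=1: res = 37+5 = 42
m=4,j=2: res = 42+6 = 48
m=4,j=3: res = 48+7 = 55
m=4,j=4: res = 55+8 = 63
m=4,j=5: res = 63+9 = 72
m=4,j=6: res = 72+10 = 82
m=5,j=0: res = 82+5 = 87
m=5,j=1: res = 87+6 = 93
m=5,j=2: res = 93+7 = 100
m=5,j=3: res = 100+8 = 108
m=5,j=4: res = 108+9 = 117
m=5,j=5: res = 117+10 = 127
m=5,j=6: res = 127+11 = 138
m=5,j=7: res = 138+12 = 150
m=6,j=0: res = 150+6 = 156
m=6,j=1: res = 156+7 = 163
m=6,j=2: res = 163+8 = 171
m=6,j=3: res = 171+9 = 180
m=6,j=4: res = 180+10 = 190
m=6,j=5: res = 190+11 = 201
m=6,j=6: res = 201+12 = 213
m=6,j=7: res = 213+13 = 226
m=6,j=8: res = 226+14 = 240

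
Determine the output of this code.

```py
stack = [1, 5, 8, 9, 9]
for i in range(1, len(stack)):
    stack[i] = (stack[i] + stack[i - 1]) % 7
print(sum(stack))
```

i=1: stack[1] = (5+1)%7 = 6 → [1, 6, 8, 9, 9]
i=2: stack[2] = (8+6)%7 = 0 → [1, 6, 0, 9, 9]
i=3: stack[3] = (9+0)%7 = 2 → [1, 6, 0, 2, 9]
i=4: stack[4] = (9+2)%7 = 4 → [1, 6, 0, 2, 4]
sum = 13

13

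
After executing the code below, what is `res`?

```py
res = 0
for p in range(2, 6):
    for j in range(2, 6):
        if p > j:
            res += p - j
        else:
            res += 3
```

p=2,j=2: not 2>2, res = 0+3 = 3
p=2,j=3: not 2>3, res = 3+3 = 6
p=2,j=4: not 2>4, res = 6+3 = 9
p=2,j=5: not 2>5, res = 9+3 = 12
p=3,j=2: 3>2, res = 12+1 = 13
p=3,j=3: not 3>3, res = 13+3 = 16
p=3,j=4: not 3>4, res = 16+3 = 19
p=3,j=5: not 3>5, res = 19+3 = 22
p=4,j=2: 4>2, res = 22+2 = 24
p=4,j=3: 4>3, res = 24+1 = 25
p=4,j=4: not 4>4, res = 25+3 = 28
p=4,j=5: not 4>5, res = 28+3 = 31
p=5,j=2: 5>2, res = 31+3 = 34
p=5,j=3: 5>3, res = 34+2 = 36
p=5,j=4: 5>4, res = 36+1 = 37
p=5,j=5: not 5>5, res = 37+3 = 40

40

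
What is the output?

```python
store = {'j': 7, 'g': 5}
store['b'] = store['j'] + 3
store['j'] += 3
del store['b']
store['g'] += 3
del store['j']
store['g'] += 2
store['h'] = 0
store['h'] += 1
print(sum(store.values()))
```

11

store['b'] = store['j']+3 = 10 → {'j': 7, 'g': 5, 'b': 10}
store['j'] = 7+3 = 10 → {'j': 10, 'g': 5, 'b': 10}
del 'b' → {'j': 10, 'g': 5}
store['g'] = 5+3 = 8 → {'j': 10, 'g': 8}
del 'j' → {'g': 8}
store['g'] = 8+2 = 10 → {'g': 10}
store['h'] = 0 → {'g': 10, 'h': 0}
store['h'] = 0+1 = 1 → {'g': 10, 'h': 1}
sum of values = 11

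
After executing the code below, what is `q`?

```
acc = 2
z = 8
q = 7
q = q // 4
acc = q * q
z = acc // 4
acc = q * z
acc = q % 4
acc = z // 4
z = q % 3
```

1

q = 7//4 = 1
acc = 1*1 = 1
z = 1//4 = 0
acc = 1*0 = 0
acc = 1%4 = 1
acc = 0//4 = 0
z = 1%3 = 1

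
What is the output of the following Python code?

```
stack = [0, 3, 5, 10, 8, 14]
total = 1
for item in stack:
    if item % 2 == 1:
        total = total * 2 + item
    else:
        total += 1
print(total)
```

item=0: not odd, total = 1+1 = 2
item=3: odd, total = 2*2+3 = 7
item=5: odd, total = 7*2+5 = 19
item=10: not odd, total = 19+1 = 20
item=8: not odd, total = 20+1 = 21
item=14: not odd, total = 21+1 = 22

22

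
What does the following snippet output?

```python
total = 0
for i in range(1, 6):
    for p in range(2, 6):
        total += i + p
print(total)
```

i=1,p=2: total = 0+3 = 3
i=1,p=3: total = 3+4 = 7
i=1,p=4: total = 7+5 = 12
i=1,p=5: total = 12+6 = 18
i=2,p=2: total = 18+4 = 22
i=2,p=3: total = 22+5 = 27
i=2,p=4: total = 27+6 = 33
i=2,p=5: total = 33+7 = 40
i=3,p=2: total = 40+5 = 45
i=3,p=3: total = 45+6 = 51
i=3,p=4: total = 51+7 = 58
i=3,p=5: total = 58+8 = 66
i=4,p=2: total = 66+6 = 72
i=4,p=3: total = 72+7 = 79
i=4,p=4: total = 79+8 = 87
i=4,p=5: total = 87+9 = 96
i=5,p=2: total = 96+7 = 103
i=5,p=3: total = 103+8 = 111
i=5,p=4: total = 111+9 = 120
i=5,p=5: total = 120+10 = 130

130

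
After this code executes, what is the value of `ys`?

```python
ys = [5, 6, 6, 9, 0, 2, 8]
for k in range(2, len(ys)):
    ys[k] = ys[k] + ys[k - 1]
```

[5, 6, 12, 21, 21, 23, 31]

k=2: ys[2] = 6+6 = 12 → [5, 6, 12, 9, 0, 2, 8]
k=3: ys[3] = 9+12 = 21 → [5, 6, 12, 21, 0, 2, 8]
k=4: ys[4] = 0+21 = 21 → [5, 6, 12, 21, 21, 2, 8]
k=5: ys[5] = 2+21 = 23 → [5, 6, 12, 21, 21, 23, 8]
k=6: ys[6] = 8+23 = 31 → [5, 6, 12, 21, 21, 23, 31]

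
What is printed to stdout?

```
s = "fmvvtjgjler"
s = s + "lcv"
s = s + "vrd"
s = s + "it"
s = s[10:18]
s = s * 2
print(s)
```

+ 'lcv' → 'fmvvtjgjlerlcv'
+ 'vrd' → 'fmvvtjgjlerlcvvrd'
+ 'it' → 'fmvvtjgjlerlcvvrdit'
slice [10:18] → 'rlcvvrdi'
repeat ×2 → 'rlcvvrdirlcvvrdi'

rlcvvrdirlcvvrdi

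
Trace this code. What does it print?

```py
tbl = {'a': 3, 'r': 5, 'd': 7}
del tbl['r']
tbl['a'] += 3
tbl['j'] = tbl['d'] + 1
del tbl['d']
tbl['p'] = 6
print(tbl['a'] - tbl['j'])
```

-2

del 'r' → {'a': 3, 'd': 7}
tbl['a'] = 3+3 = 6 → {'a': 6, 'd': 7}
tbl['j'] = tbl['d']+1 = 8 → {'a': 6, 'd': 7, 'j': 8}
del 'd' → {'a': 6, 'j': 8}
tbl['p'] = 6 → {'a': 6, 'j': 8, 'p': 6}
tbl['a']-tbl['j'] = 6-8 = -2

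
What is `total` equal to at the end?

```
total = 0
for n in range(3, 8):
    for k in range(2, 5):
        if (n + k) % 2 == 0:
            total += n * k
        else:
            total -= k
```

81

n=3,k=2: odd sum, total = 0-2 = -2
n=3,k=3: even sum, total = (-2)+9 = 7
n=3,k=4: odd sum, total = 7-4 = 3
n=4,k=2: even sum, total = 3+8 = 11
n=4,k=3: odd sum, total = 11-3 = 8
n=4,k=4: even sum, total = 8+16 = 24
n=5,k=2: odd sum, total = 24-2 = 22
n=5,k=3: even sum, total = 22+15 = 37
n=5,k=4: odd sum, total = 37-4 = 33
n=6,k=2: even sum, total = 33+12 = 45
n=6,k=3: odd sum, total = 45-3 = 42
n=6,k=4: even sum, total = 42+24 = 66
n=7,k=2: odd sum, total = 66-2 = 64
n=7,k=3: even sum, total = 64+21 = 85
n=7,k=4: odd sum, total = 85-4 = 81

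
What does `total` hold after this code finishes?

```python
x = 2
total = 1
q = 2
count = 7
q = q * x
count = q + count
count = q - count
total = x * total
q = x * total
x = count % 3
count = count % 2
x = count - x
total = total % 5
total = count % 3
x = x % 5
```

1

q = 2*2 = 4
count = 4+7 = 11
count = 4-11 = -7
total = 2*1 = 2
q = 2*2 = 4
x = (-7)%3 = 2
count = (-7)%2 = 1
x = 1-2 = -1
total = 2%5 = 2
total = 1%3 = 1
x = (-1)%5 = 4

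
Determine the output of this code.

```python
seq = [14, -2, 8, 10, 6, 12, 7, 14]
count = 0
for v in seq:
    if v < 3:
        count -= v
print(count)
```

v=14: not <3
v=-2: <3, count = 0-(-2) = 2
v=8: not <3
v=10: not <3
v=6: not <3
v=12: not <3
v=7: not <3
v=14: not <3

2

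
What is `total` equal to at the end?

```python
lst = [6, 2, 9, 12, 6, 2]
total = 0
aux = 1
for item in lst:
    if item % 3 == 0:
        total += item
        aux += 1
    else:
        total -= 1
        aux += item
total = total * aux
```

279

item=6: %3==0, total = 0+6 = 6; aux=2
item=2: not %3==0, total = 6-1 = 5; aux=4
item=9: %3==0, total = 5+9 = 14; aux=5
item=12: %3==0, total = 14+12 = 26; aux=6
item=6: %3==0, total = 26+6 = 32; aux=7
item=2: not %3==0, total = 32-1 = 31; aux=9
total*aux = 31*9 = 279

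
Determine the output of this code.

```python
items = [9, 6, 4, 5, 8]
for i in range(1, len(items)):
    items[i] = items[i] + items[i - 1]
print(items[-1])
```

32

i=1: items[1] = 6+9 = 15 → [9, 15, 4, 5, 8]
i=2: items[2] = 4+15 = 19 → [9, 15, 19, 5, 8]
i=3: items[3] = 5+19 = 24 → [9, 15, 19, 24, 8]
i=4: items[4] = 8+24 = 32 → [9, 15, 19, 24, 32]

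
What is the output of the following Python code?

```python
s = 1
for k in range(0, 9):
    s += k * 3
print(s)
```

109

k=0: s = 1+0*3 = 1
k=1: s = 1+1*3 = 4
k=2: s = 4+2*3 = 10
k=3: s = 10+3*3 = 19
k=4: s = 19+4*3 = 31
k=5: s = 31+5*3 = 46
k=6: s = 46+6*3 = 64
k=7: s = 64+7*3 = 85
k=8: s = 85+8*3 = 109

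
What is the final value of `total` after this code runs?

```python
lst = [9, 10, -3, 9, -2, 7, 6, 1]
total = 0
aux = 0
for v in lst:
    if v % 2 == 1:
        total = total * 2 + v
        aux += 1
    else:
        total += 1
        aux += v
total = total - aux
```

174

v=9: odd, total = 0*2+9 = 9; aux=1
v=10: not odd, total = 9+1 = 10; aux=11
v=-3: odd, total = 10*2+(-3) = 17; aux=12
v=9: odd, total = 17*2+9 = 43; aux=13
v=-2: not odd, total = 43+1 = 44; aux=11
v=7: odd, total = 44*2+7 = 95; aux=12
v=6: not odd, total = 95+1 = 96; aux=18
v=1: odd, total = 96*2+1 = 193; aux=19
total-aux = 193-19 = 174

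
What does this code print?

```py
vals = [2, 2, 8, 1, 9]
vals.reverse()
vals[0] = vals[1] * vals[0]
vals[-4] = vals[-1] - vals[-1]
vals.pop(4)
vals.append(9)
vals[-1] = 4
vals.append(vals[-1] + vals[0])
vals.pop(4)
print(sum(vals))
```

32

reverse → [9, 1, 8, 2, 2]
vals[0] = vals[1]*vals[0] = 1*9 = 9 → [9, 1, 8, 2, 2]
vals[-4] = vals[-1]-vals[-1] = 2-2 = 0 → [9, 0, 8, 2, 2]
pop(4) removes 2 → [9, 0, 8, 2]
append 9 → [9, 0, 8, 2, 9]
vals[-1] = 4 → [9, 0, 8, 2, 4]
append vals[-1]+vals[0] = 4+9 = 13 → [9, 0, 8, 2, 4, 13]
pop(4) removes 4 → [9, 0, 8, 2, 13]
sum = 32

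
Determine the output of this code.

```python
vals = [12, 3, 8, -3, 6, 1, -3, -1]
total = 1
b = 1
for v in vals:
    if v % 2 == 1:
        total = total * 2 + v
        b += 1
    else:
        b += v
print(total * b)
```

v=12: not odd; b=13
v=3: odd, total = 1*2+3 = 5; b=14
v=8: not odd; b=22
v=-3: odd, total = 5*2+(-3) = 7; b=23
v=6: not odd; b=29
v=1: odd, total = 7*2+1 = 15; b=30
v=-3: odd, total = 15*2+(-3) = 27; b=31
v=-1: odd, total = 27*2+(-1) = 53; b=32
total*b = 53*32 = 1696

1696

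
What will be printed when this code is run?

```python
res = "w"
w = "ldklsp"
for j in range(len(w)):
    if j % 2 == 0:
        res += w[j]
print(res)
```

wlks

j=0: add 'l' → 'wl'
j=1: skip
j=2: add 'k' → 'wlk'
j=3: skip
j=4: add 's' → 'wlks'
j=5: skip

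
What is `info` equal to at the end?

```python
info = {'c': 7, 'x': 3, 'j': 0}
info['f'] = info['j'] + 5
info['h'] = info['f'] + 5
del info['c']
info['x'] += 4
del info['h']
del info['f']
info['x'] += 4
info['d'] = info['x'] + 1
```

{'x': 11, 'j': 0, 'd': 12}

info['f'] = info['j']+5 = 5 → {'c': 7, 'x': 3, 'j': 0, 'f': 5}
info['h'] = info['f']+5 = 10 → {'c': 7, 'x': 3, 'j': 0, 'f': 5, 'h': 10}
del 'c' → {'x': 3, 'j': 0, 'f': 5, 'h': 10}
info['x'] = 3+4 = 7 → {'x': 7, 'j': 0, 'f': 5, 'h': 10}
del 'h' → {'x': 7, 'j': 0, 'f': 5}
del 'f' → {'x': 7, 'j': 0}
info['x'] = 7+4 = 11 → {'x': 11, 'j': 0}
info['d'] = info['x']+1 = 12 → {'x': 11, 'j': 0, 'd': 12}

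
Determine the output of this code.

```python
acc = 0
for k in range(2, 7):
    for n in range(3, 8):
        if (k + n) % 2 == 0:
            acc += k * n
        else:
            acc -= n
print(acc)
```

175

k=2,n=3: odd sum, acc = 0-3 = -3
k=2,n=4: even sum, acc = (-3)+8 = 5
k=2,n=5: odd sum, acc = 5-5 = 0
k=2,n=6: even sum, acc = 0+12 = 12
k=2,n=7: odd sum, acc = 12-7 = 5
k=3,n=3: even sum, acc = 5+9 = 14
k=3,n=4: odd sum, acc = 14-4 = 10
k=3,n=5: even sum, acc = 10+15 = 25
k=3,n=6: odd sum, acc = 25-6 = 19
k=3,n=7: even sum, acc = 19+21 = 40
k=4,n=3: odd sum, acc = 40-3 = 37
k=4,n=4: even sum, acc = 37+16 = 53
k=4,n=5: odd sum, acc = 53-5 = 48
k=4,n=6: even sum, acc = 48+24 = 72
k=4,n=7: odd sum, acc = 72-7 = 65
k=5,n=3: even sum, acc = 65+15 = 80
k=5,n=4: odd sum, acc = 80-4 = 76
k=5,n=5: even sum, acc = 76+25 = 101
k=5,n=6: odd sum, acc = 101-6 = 95
k=5,n=7: even sum, acc = 95+35 = 130
k=6,n=3: odd sum, acc = 130-3 = 127
k=6,n=4: even sum, acc = 127+24 = 151
k=6,n=5: odd sum, acc = 151-5 = 146
k=6,n=6: even sum, acc = 146+36 = 182
k=6,n=7: odd sum, acc = 182-7 = 175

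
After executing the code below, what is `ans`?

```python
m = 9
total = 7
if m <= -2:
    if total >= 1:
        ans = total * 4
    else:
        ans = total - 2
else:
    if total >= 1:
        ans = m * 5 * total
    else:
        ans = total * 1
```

315

m=9, total=7
m <= -2 is False; total >= 1 is True
→ ans = m * 5 * total = 315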